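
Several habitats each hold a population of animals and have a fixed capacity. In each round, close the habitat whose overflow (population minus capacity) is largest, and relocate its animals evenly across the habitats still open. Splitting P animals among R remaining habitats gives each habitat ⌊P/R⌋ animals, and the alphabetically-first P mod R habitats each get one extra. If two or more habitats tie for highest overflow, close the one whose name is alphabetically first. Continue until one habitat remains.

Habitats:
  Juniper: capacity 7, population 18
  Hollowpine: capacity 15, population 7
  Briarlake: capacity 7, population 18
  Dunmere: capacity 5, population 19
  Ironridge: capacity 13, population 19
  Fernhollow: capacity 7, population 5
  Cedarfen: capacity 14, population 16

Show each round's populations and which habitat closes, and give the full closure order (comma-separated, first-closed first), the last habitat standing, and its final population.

Closure order: Dunmere, Briarlake, Juniper, Ironridge, Cedarfen, Fernhollow
Last habitat: Hollowpine with 102 animals

Round 1: Briarlake=18 Cedarfen=16 Dunmere=19 Fernhollow=5 Hollowpine=7 Ironridge=19 Juniper=18 → close Dunmere (overflow 14)
  19÷6 = 3 each, +1 to first 1
Round 2: Briarlake=22 Cedarfen=19 Fernhollow=8 Hollowpine=10 Ironridge=22 Juniper=21 → close Briarlake (overflow 15)
  22÷5 = 4 each, +1 to first 2
Round 3: Cedarfen=24 Fernhollow=13 Hollowpine=14 Ironridge=26 Juniper=25 → close Juniper (overflow 18)
  25÷4 = 6 each, +1 to first 1
Round 4: Cedarfen=31 Fernhollow=19 Hollowpine=20 Ironridge=32 → close Ironridge (overflow 19)
  32÷3 = 10 each, +1 to first 2
Round 5: Cedarfen=42 Fernhollow=30 Hollowpine=30 → close Cedarfen (overflow 28)
  42÷2 = 21 each, +1 to first 0
Round 6: Fernhollow=51 Hollowpine=51 → close Fernhollow (overflow 44)
  51÷1 = 51 each, +1 to first 0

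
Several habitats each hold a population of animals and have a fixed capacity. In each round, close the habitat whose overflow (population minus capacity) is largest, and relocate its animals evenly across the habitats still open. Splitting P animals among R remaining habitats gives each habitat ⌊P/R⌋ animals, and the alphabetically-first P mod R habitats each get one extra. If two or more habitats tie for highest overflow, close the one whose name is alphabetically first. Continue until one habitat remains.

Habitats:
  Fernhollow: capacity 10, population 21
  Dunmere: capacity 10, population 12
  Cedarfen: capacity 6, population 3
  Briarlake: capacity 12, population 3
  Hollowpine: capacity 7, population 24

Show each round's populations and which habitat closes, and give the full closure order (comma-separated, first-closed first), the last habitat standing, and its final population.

Round 1: Briarlake=3 Cedarfen=3 Dunmere=12 Fernhollow=21 Hollowpine=24 → close Hollowpine (overflow 17)
  24÷4 = 6 each, +1 to first 0
Round 2: Briarlake=9 Cedarfen=9 Dunmere=18 Fernhollow=27 → close Fernhollow (overflow 17)
  27÷3 = 9 each, +1 to first 0
Round 3: Briarlake=18 Cedarfen=18 Dunmere=27 → close Dunmere (overflow 17)
  27÷2 = 13 each, +1 to first 1
Round 4: Briarlake=32 Cedarfen=31 → close Cedarfen (overflow 25)
  31÷1 = 31 each, +1 to first 0

Closure order: Hollowpine, Fernhollow, Dunmere, Cedarfen
Last habitat: Briarlake with 63 animals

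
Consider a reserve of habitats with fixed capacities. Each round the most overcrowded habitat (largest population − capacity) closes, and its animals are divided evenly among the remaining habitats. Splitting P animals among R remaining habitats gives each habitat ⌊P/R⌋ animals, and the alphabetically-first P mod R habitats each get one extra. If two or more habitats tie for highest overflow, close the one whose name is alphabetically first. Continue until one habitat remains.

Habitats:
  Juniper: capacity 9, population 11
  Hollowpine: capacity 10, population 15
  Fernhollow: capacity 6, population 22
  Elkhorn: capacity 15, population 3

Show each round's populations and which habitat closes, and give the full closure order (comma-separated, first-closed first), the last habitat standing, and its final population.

Closure order: Fernhollow, Hollowpine, Juniper
Last habitat: Elkhorn with 51 animals

Round 1: Elkhorn=3 Fernhollow=22 Hollowpine=15 Juniper=11 → close Fernhollow (overflow 16)
  22÷3 = 7 each, +1 to first 1
Round 2: Elkhorn=11 Hollowpine=22 Juniper=18 → close Hollowpine (overflow 12)
  22÷2 = 11 each, +1 to first 0
Round 3: Elkhorn=22 Juniper=29 → close Juniper (overflow 20)
  29÷1 = 29 each, +1 to first 0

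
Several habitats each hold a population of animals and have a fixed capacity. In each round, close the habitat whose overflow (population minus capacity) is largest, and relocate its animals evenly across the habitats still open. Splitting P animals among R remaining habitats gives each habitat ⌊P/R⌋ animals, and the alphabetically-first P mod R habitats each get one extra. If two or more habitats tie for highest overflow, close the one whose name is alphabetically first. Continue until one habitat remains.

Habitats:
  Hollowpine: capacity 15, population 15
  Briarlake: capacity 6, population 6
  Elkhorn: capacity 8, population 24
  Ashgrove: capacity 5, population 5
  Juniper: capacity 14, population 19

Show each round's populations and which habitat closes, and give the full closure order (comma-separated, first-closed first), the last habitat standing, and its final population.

Closure order: Elkhorn, Juniper, Ashgrove, Briarlake
Last habitat: Hollowpine with 69 animals

Round 1: Ashgrove=5 Briarlake=6 Elkhorn=24 Hollowpine=15 Juniper=19 → close Elkhorn (overflow 16)
  24÷4 = 6 each, +1 to first 0
Round 2: Ashgrove=11 Briarlake=12 Hollowpine=21 Juniper=25 → close Juniper (overflow 11)
  25÷3 = 8 each, +1 to first 1
Round 3: Ashgrove=20 Briarlake=20 Hollowpine=29 → close Ashgrove (overflow 15)
  20÷2 = 10 each, +1 to first 0
Round 4: Briarlake=30 Hollowpine=39 → close Briarlake (overflow 24)
  30÷1 = 30 each, +1 to first 0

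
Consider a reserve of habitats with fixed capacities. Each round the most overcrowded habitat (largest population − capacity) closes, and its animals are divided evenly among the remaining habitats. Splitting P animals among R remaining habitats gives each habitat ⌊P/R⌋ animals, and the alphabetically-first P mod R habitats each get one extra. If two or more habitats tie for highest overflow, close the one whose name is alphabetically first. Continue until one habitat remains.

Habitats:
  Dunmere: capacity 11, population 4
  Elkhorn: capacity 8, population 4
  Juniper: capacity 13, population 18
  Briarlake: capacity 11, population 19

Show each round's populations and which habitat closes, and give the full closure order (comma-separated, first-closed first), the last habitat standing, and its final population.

Round 1: Briarlake=19 Dunmere=4 Elkhorn=4 Juniper=18 → close Briarlake (overflow 8)
  19÷3 = 6 each, +1 to first 1
Round 2: Dunmere=11 Elkhorn=10 Juniper=24 → close Juniper (overflow 11)
  24÷2 = 12 each, +1 to first 0
Round 3: Dunmere=23 Elkhorn=22 → close Elkhorn (overflow 14)
  22÷1 = 22 each, +1 to first 0

Closure order: Briarlake, Juniper, Elkhorn
Last habitat: Dunmere with 45 animals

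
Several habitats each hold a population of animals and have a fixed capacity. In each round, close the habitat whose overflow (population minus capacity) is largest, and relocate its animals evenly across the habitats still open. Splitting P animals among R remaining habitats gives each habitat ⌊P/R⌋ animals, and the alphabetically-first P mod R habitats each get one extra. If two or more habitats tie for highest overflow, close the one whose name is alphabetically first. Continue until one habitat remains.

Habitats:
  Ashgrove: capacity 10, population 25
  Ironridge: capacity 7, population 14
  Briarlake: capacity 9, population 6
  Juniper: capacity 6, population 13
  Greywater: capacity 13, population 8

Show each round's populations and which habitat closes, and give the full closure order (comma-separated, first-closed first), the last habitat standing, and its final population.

Closure order: Ashgrove, Ironridge, Juniper, Briarlake
Last habitat: Greywater with 66 animals

Round 1: Ashgrove=25 Briarlake=6 Greywater=8 Ironridge=14 Juniper=13 → close Ashgrove (overflow 15)
  25÷4 = 6 each, +1 to first 1
Round 2: Briarlake=13 Greywater=14 Ironridge=20 Juniper=19 → close Ironridge (overflow 13)
  20÷3 = 6 each, +1 to first 2
Round 3: Briarlake=20 Greywater=21 Juniper=25 → close Juniper (overflow 19)
  25÷2 = 12 each, +1 to first 1
Round 4: Briarlake=33 Greywater=33 → close Briarlake (overflow 24)
  33÷1 = 33 each, +1 to first 0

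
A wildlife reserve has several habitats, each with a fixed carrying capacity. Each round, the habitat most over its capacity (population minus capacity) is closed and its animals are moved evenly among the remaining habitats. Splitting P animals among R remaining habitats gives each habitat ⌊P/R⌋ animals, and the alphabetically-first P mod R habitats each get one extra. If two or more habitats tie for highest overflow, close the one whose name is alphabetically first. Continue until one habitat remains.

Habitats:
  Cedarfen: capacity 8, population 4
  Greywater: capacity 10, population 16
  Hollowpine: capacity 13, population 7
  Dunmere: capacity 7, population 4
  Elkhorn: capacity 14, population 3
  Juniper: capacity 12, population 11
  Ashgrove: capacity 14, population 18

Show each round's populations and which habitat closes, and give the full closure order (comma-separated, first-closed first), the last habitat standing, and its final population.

Round 1: Ashgrove=18 Cedarfen=4 Dunmere=4 Elkhorn=3 Greywater=16 Hollowpine=7 Juniper=11 → close Greywater (overflow 6)
  16÷6 = 2 each, +1 to first 4
Round 2: Ashgrove=21 Cedarfen=7 Dunmere=7 Elkhorn=6 Hollowpine=9 Juniper=13 → close Ashgrove (overflow 7)
  21÷5 = 4 each, +1 to first 1
Round 3: Cedarfen=12 Dunmere=11 Elkhorn=10 Hollowpine=13 Juniper=17 → close Juniper (overflow 5)
  17÷4 = 4 each, +1 to first 1
Round 4: Cedarfen=17 Dunmere=15 Elkhorn=14 Hollowpine=17 → close Cedarfen (overflow 9)
  17÷3 = 5 each, +1 to first 2
Round 5: Dunmere=21 Elkhorn=20 Hollowpine=22 → close Dunmere (overflow 14)
  21÷2 = 10 each, +1 to first 1
Round 6: Elkhorn=31 Hollowpine=32 → close Hollowpine (overflow 19)
  32÷1 = 32 each, +1 to first 0

Closure order: Greywater, Ashgrove, Juniper, Cedarfen, Dunmere, Hollowpine
Last habitat: Elkhorn with 63 animals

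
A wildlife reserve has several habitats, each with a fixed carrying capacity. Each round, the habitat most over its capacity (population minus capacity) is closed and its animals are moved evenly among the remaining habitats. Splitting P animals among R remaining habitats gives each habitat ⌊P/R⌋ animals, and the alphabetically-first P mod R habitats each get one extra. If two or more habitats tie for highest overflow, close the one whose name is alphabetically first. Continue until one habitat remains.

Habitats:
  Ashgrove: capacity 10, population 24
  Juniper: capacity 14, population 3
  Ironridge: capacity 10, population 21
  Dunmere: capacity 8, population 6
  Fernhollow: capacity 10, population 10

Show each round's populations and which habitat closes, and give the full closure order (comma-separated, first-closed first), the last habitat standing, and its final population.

Round 1: Ashgrove=24 Dunmere=6 Fernhollow=10 Ironridge=21 Juniper=3 → close Ashgrove (overflow 14)
  24÷4 = 6 each, +1 to first 0
Round 2: Dunmere=12 Fernhollow=16 Ironridge=27 Juniper=9 → close Ironridge (overflow 17)
  27÷3 = 9 each, +1 to first 0
Round 3: Dunmere=21 Fernhollow=25 Juniper=18 → close Fernhollow (overflow 15)
  25÷2 = 12 each, +1 to first 1
Round 4: Dunmere=34 Juniper=30 → close Dunmere (overflow 26)
  34÷1 = 34 each, +1 to first 0

Closure order: Ashgrove, Ironridge, Fernhollow, Dunmere
Last habitat: Juniper with 64 animals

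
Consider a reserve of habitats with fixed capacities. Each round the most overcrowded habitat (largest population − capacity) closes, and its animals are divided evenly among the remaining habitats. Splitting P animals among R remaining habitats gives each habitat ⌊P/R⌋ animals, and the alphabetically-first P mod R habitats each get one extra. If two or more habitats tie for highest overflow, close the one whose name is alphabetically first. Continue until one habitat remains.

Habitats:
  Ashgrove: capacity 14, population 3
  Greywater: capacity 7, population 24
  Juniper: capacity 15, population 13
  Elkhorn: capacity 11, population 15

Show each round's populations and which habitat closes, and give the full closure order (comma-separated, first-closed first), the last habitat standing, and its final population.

Round 1: Ashgrove=3 Elkhorn=15 Greywater=24 Juniper=13 → close Greywater (overflow 17)
  24÷3 = 8 each, +1 to first 0
Round 2: Ashgrove=11 Elkhorn=23 Juniper=21 → close Elkhorn (overflow 12)
  23÷2 = 11 each, +1 to first 1
Round 3: Ashgrove=23 Juniper=32 → close Juniper (overflow 17)
  32÷1 = 32 each, +1 to first 0

Closure order: Greywater, Elkhorn, Juniper
Last habitat: Ashgrove with 55 animals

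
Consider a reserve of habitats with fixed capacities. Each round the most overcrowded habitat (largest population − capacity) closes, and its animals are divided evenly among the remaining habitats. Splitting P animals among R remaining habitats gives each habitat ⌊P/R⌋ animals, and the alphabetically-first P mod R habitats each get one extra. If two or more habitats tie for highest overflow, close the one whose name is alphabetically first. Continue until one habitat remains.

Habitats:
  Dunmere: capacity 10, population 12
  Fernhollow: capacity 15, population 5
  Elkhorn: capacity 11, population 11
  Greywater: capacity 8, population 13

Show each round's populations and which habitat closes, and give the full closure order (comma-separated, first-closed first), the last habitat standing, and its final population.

Closure order: Greywater, Dunmere, Elkhorn
Last habitat: Fernhollow with 41 animals

Round 1: Dunmere=12 Elkhorn=11 Fernhollow=5 Greywater=13 → close Greywater (overflow 5)
  13÷3 = 4 each, +1 to first 1
Round 2: Dunmere=17 Elkhorn=15 Fernhollow=9 → close Dunmere (overflow 7)
  17÷2 = 8 each, +1 to first 1
Round 3: Elkhorn=24 Fernhollow=17 → close Elkhorn (overflow 13)
  24÷1 = 24 each, +1 to first 0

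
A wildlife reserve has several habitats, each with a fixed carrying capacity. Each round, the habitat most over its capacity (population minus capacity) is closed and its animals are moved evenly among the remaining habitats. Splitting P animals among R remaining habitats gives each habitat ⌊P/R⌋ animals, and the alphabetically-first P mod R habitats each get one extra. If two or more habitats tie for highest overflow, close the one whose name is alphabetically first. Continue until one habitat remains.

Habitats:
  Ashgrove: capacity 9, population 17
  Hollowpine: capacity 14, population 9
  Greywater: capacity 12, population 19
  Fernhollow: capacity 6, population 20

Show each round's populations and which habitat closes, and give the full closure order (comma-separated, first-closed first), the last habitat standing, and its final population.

Closure order: Fernhollow, Ashgrove, Greywater
Last habitat: Hollowpine with 65 animals

Round 1: Ashgrove=17 Fernhollow=20 Greywater=19 Hollowpine=9 → close Fernhollow (overflow 14)
  20÷3 = 6 each, +1 to first 2
Round 2: Ashgrove=24 Greywater=26 Hollowpine=15 → close Ashgrove (overflow 15)
  24÷2 = 12 each, +1 to first 0
Round 3: Greywater=38 Hollowpine=27 → close Greywater (overflow 26)
  38÷1 = 38 each, +1 to first 0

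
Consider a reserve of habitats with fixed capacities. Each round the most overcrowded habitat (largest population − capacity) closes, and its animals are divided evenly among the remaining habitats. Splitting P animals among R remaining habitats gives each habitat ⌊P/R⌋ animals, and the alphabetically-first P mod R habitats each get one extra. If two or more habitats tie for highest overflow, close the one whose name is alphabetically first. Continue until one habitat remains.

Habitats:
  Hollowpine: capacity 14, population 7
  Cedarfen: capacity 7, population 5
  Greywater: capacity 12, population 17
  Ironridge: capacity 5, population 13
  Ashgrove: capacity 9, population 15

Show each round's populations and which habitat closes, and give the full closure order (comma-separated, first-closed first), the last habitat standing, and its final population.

Closure order: Ironridge, Ashgrove, Greywater, Cedarfen
Last habitat: Hollowpine with 57 animals

Round 1: Ashgrove=15 Cedarfen=5 Greywater=17 Hollowpine=7 Ironridge=13 → close Ironridge (overflow 8)
  13÷4 = 3 each, +1 to first 1
Round 2: Ashgrove=19 Cedarfen=8 Greywater=20 Hollowpine=10 → close Ashgrove (overflow 10)
  19÷3 = 6 each, +1 to first 1
Round 3: Cedarfen=15 Greywater=26 Hollowpine=16 → close Greywater (overflow 14)
  26÷2 = 13 each, +1 to first 0
Round 4: Cedarfen=28 Hollowpine=29 → close Cedarfen (overflow 21)
  28÷1 = 28 each, +1 to first 0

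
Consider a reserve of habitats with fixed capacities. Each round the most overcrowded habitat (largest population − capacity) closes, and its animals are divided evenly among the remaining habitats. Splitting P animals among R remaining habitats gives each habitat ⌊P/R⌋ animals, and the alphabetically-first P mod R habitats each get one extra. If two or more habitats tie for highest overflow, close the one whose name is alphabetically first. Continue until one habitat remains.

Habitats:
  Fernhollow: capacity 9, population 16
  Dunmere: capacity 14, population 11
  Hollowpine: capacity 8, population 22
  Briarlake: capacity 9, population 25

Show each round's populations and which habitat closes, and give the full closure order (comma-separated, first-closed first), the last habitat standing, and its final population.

Closure order: Briarlake, Hollowpine, Fernhollow
Last habitat: Dunmere with 74 animals

Round 1: Briarlake=25 Dunmere=11 Fernhollow=16 Hollowpine=22 → close Briarlake (overflow 16)
  25÷3 = 8 each, +1 to first 1
Round 2: Dunmere=20 Fernhollow=24 Hollowpine=30 → close Hollowpine (overflow 22)
  30÷2 = 15 each, +1 to first 0
Round 3: Dunmere=35 Fernhollow=39 → close Fernhollow (overflow 30)
  39÷1 = 39 each, +1 to first 0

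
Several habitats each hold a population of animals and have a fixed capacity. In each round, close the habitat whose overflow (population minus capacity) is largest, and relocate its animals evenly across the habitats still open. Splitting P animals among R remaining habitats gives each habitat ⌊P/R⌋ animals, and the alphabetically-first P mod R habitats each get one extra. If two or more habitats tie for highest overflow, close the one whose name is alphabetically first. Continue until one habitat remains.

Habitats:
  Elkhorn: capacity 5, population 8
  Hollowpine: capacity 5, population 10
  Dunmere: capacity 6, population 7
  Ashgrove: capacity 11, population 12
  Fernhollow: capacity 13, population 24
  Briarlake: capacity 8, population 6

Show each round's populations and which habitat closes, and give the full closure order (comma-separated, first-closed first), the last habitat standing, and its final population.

Round 1: Ashgrove=12 Briarlake=6 Dunmere=7 Elkhorn=8 Fernhollow=24 Hollowpine=10 → close Fernhollow (overflow 11)
  24÷5 = 4 each, +1 to first 4
Round 2: Ashgrove=17 Briarlake=11 Dunmere=12 Elkhorn=13 Hollowpine=14 → close Hollowpine (overflow 9)
  14÷4 = 3 each, +1 to first 2
Round 3: Ashgrove=21 Briarlake=15 Dunmere=15 Elkhorn=16 → close Elkhorn (overflow 11)
  16÷3 = 5 each, +1 to first 1
Round 4: Ashgrove=27 Briarlake=20 Dunmere=20 → close Ashgrove (overflow 16)
  27÷2 = 13 each, +1 to first 1
Round 5: Briarlake=34 Dunmere=33 → close Dunmere (overflow 27)
  33÷1 = 33 each, +1 to first 0

Closure order: Fernhollow, Hollowpine, Elkhorn, Ashgrove, Dunmere
Last habitat: Briarlake with 67 animals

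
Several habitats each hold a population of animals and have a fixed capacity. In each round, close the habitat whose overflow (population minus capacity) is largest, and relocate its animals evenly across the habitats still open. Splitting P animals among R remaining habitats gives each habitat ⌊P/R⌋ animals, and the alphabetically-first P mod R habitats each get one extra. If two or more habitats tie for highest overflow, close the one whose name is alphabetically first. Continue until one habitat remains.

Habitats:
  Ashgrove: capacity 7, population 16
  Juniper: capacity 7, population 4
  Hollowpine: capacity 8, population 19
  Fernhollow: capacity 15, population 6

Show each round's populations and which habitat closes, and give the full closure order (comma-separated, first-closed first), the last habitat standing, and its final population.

Round 1: Ashgrove=16 Fernhollow=6 Hollowpine=19 Juniper=4 → close Hollowpine (overflow 11)
  19÷3 = 6 each, +1 to first 1
Round 2: Ashgrove=23 Fernhollow=12 Juniper=10 → close Ashgrove (overflow 16)
  23÷2 = 11 each, +1 to first 1
Round 3: Fernhollow=24 Juniper=21 → close Juniper (overflow 14)
  21÷1 = 21 each, +1 to first 0

Closure order: Hollowpine, Ashgrove, Juniper
Last habitat: Fernhollow with 45 animals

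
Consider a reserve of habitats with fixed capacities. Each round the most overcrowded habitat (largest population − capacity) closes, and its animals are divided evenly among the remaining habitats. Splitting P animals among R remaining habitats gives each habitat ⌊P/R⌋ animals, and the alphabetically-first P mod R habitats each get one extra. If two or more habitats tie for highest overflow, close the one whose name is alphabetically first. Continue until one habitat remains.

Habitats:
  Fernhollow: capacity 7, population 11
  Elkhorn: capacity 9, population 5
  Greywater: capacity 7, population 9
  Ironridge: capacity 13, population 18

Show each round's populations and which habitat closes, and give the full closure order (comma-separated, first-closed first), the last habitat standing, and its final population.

Closure order: Ironridge, Fernhollow, Greywater
Last habitat: Elkhorn with 43 animals

Round 1: Elkhorn=5 Fernhollow=11 Greywater=9 Ironridge=18 → close Ironridge (overflow 5)
  18÷3 = 6 each, +1 to first 0
Round 2: Elkhorn=11 Fernhollow=17 Greywater=15 → close Fernhollow (overflow 10)
  17÷2 = 8 each, +1 to first 1
Round 3: Elkhorn=20 Greywater=23 → close Greywater (overflow 16)
  23÷1 = 23 each, +1 to first 0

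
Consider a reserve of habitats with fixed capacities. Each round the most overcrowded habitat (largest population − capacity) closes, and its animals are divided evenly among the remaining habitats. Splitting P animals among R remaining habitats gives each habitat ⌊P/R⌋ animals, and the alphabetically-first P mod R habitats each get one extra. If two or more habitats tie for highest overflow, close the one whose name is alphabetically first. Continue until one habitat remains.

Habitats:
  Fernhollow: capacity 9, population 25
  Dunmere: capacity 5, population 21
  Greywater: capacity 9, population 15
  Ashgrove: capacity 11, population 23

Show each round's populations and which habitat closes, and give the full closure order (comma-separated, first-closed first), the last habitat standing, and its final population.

Closure order: Dunmere, Fernhollow, Ashgrove
Last habitat: Greywater with 84 animals

Round 1: Ashgrove=23 Dunmere=21 Fernhollow=25 Greywater=15 → close Dunmere (overflow 16)
  21÷3 = 7 each, +1 to first 0
Round 2: Ashgrove=30 Fernhollow=32 Greywater=22 → close Fernhollow (overflow 23)
  32÷2 = 16 each, +1 to first 0
Round 3: Ashgrove=46 Greywater=38 → close Ashgrove (overflow 35)
  46÷1 = 46 each, +1 to first 0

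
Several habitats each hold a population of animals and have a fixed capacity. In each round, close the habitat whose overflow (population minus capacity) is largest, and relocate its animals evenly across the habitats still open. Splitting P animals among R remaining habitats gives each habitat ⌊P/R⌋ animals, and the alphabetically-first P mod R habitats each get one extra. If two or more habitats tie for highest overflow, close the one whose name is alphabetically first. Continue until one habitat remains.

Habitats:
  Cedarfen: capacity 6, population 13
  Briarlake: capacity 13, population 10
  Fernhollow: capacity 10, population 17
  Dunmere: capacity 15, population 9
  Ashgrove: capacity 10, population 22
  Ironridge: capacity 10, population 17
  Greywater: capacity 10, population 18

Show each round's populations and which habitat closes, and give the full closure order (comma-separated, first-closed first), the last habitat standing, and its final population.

Round 1: Ashgrove=22 Briarlake=10 Cedarfen=13 Dunmere=9 Fernhollow=17 Greywater=18 Ironridge=17 → close Ashgrove (overflow 12)
  22÷6 = 3 each, +1 to first 4
Round 2: Briarlake=14 Cedarfen=17 Dunmere=13 Fernhollow=21 Greywater=21 Ironridge=20 → close Cedarfen (overflow 11)
  17÷5 = 3 each, +1 to first 2
Round 3: Briarlake=18 Dunmere=17 Fernhollow=24 Greywater=24 Ironridge=23 → close Fernhollow (overflow 14)
  24÷4 = 6 each, +1 to first 0
Round 4: Briarlake=24 Dunmere=23 Greywater=30 Ironridge=29 → close Greywater (overflow 20)
  30÷3 = 10 each, +1 to first 0
Round 5: Briarlake=34 Dunmere=33 Ironridge=39 → close Ironridge (overflow 29)
  39÷2 = 19 each, +1 to first 1
Round 6: Briarlake=54 Dunmere=52 → close Briarlake (overflow 41)
  54÷1 = 54 each, +1 to first 0

Closure order: Ashgrove, Cedarfen, Fernhollow, Greywater, Ironridge, Briarlake
Last habitat: Dunmere with 106 animals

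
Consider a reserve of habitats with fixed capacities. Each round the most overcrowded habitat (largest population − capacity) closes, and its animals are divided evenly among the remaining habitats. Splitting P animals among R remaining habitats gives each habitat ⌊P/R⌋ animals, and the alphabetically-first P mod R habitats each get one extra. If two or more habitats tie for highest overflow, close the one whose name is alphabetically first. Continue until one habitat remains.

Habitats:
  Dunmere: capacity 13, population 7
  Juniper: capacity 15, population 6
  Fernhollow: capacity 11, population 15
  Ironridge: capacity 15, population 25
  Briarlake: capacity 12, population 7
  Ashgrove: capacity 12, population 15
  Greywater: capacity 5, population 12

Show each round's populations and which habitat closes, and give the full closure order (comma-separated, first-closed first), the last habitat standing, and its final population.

Closure order: Ironridge, Greywater, Ashgrove, Fernhollow, Briarlake, Dunmere
Last habitat: Juniper with 87 animals

Round 1: Ashgrove=15 Briarlake=7 Dunmere=7 Fernhollow=15 Greywater=12 Ironridge=25 Juniper=6 → close Ironridge (overflow 10)
  25÷6 = 4 each, +1 to first 1
Round 2: Ashgrove=20 Briarlake=11 Dunmere=11 Fernhollow=19 Greywater=16 Juniper=10 → close Greywater (overflow 11)
  16÷5 = 3 each, +1 to first 1
Round 3: Ashgrove=24 Briarlake=14 Dunmere=14 Fernhollow=22 Juniper=13 → close Ashgrove (overflow 12)
  24÷4 = 6 each, +1 to first 0
Round 4: Briarlake=20 Dunmere=20 Fernhollow=28 Juniper=19 → close Fernhollow (overflow 17)
  28÷3 = 9 each, +1 to first 1
Round 5: Briarlake=30 Dunmere=29 Juniper=28 → close Briarlake (overflow 18)
  30÷2 = 15 each, +1 to first 0
Round 6: Dunmere=44 Juniper=43 → close Dunmere (overflow 31)
  44÷1 = 44 each, +1 to first 0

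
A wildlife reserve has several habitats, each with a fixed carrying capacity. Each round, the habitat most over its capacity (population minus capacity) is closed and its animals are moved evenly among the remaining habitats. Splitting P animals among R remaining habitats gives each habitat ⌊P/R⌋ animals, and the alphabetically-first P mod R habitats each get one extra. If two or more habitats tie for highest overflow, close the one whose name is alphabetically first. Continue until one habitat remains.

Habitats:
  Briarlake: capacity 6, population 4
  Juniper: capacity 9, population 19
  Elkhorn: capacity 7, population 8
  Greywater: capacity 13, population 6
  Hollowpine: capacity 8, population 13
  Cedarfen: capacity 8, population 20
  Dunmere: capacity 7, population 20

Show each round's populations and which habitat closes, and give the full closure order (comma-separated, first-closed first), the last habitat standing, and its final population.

Closure order: Dunmere, Cedarfen, Juniper, Hollowpine, Elkhorn, Briarlake
Last habitat: Greywater with 90 animals

Round 1: Briarlake=4 Cedarfen=20 Dunmere=20 Elkhorn=8 Greywater=6 Hollowpine=13 Juniper=19 → close Dunmere (overflow 13)
  20÷6 = 3 each, +1 to first 2
Round 2: Briarlake=8 Cedarfen=24 Elkhorn=11 Greywater=9 Hollowpine=16 Juniper=22 → close Cedarfen (overflow 16)
  24÷5 = 4 each, +1 to first 4
Round 3: Briarlake=13 Elkhorn=16 Greywater=14 Hollowpine=21 Juniper=26 → close Juniper (overflow 17)
  26÷4 = 6 each, +1 to first 2
Round 4: Briarlake=20 Elkhorn=23 Greywater=20 Hollowpine=27 → close Hollowpine (overflow 19)
  27÷3 = 9 each, +1 to first 0
Round 5: Briarlake=29 Elkhorn=32 Greywater=29 → close Elkhorn (overflow 25)
  32÷2 = 16 each, +1 to first 0
Round 6: Briarlake=45 Greywater=45 → close Briarlake (overflow 39)
  45÷1 = 45 each, +1 to first 0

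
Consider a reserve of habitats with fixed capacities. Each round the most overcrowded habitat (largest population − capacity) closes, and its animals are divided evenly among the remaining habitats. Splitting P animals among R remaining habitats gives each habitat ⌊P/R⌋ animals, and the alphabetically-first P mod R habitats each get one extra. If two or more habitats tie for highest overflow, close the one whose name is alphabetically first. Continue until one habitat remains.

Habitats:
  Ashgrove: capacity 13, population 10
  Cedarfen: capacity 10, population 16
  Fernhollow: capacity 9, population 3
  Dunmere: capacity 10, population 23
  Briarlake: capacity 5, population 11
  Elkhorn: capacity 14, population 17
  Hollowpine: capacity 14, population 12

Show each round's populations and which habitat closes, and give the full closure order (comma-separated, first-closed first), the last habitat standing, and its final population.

Round 1: Ashgrove=10 Briarlake=11 Cedarfen=16 Dunmere=23 Elkhorn=17 Fernhollow=3 Hollowpine=12 → close Dunmere (overflow 13)
  23÷6 = 3 each, +1 to first 5
Round 2: Ashgrove=14 Briarlake=15 Cedarfen=20 Elkhorn=21 Fernhollow=7 Hollowpine=15 → close Briarlake (overflow 10)
  15÷5 = 3 each, +1 to first 0
Round 3: Ashgrove=17 Cedarfen=23 Elkhorn=24 Fernhollow=10 Hollowpine=18 → close Cedarfen (overflow 13)
  23÷4 = 5 each, +1 to first 3
Round 4: Ashgrove=23 Elkhorn=30 Fernhollow=16 Hollowpine=23 → close Elkhorn (overflow 16)
  30÷3 = 10 each, +1 to first 0
Round 5: Ashgrove=33 Fernhollow=26 Hollowpine=33 → close Ashgrove (overflow 20)
  33÷2 = 16 each, +1 to first 1
Round 6: Fernhollow=43 Hollowpine=49 → close Hollowpine (overflow 35)
  49÷1 = 49 each, +1 to first 0

Closure order: Dunmere, Briarlake, Cedarfen, Elkhorn, Ashgrove, Hollowpine
Last habitat: Fernhollow with 92 animals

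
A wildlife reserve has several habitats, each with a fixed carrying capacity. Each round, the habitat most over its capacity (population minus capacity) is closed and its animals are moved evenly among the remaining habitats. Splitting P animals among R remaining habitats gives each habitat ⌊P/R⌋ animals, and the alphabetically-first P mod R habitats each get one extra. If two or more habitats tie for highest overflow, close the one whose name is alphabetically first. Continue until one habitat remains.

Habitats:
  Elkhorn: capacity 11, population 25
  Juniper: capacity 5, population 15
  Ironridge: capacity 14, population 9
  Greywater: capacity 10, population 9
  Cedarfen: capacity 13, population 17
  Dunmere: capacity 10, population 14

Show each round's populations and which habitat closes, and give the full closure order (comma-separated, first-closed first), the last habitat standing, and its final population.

Closure order: Elkhorn, Juniper, Cedarfen, Dunmere, Greywater
Last habitat: Ironridge with 89 animals

Round 1: Cedarfen=17 Dunmere=14 Elkhorn=25 Greywater=9 Ironridge=9 Juniper=15 → close Elkhorn (overflow 14)
  25÷5 = 5 each, +1 to first 0
Round 2: Cedarfen=22 Dunmere=19 Greywater=14 Ironridge=14 Juniper=20 → close Juniper (overflow 15)
  20÷4 = 5 each, +1 to first 0
Round 3: Cedarfen=27 Dunmere=24 Greywater=19 Ironridge=19 → close Cedarfen (overflow 14)
  27÷3 = 9 each, +1 to first 0
Round 4: Dunmere=33 Greywater=28 Ironridge=28 → close Dunmere (overflow 23)
  33÷2 = 16 each, +1 to first 1
Round 5: Greywater=45 Ironridge=44 → close Greywater (overflow 35)
  45÷1 = 45 each, +1 to first 0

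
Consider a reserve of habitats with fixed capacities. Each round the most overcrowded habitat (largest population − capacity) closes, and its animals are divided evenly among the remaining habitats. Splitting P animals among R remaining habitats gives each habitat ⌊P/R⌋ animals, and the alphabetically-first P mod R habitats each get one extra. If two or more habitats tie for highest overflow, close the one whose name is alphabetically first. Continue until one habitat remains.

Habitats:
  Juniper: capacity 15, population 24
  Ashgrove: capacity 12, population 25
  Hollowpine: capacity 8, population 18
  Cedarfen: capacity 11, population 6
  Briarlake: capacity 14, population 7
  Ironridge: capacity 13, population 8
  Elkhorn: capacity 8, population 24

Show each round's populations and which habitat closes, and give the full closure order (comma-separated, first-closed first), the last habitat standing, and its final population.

Closure order: Elkhorn, Ashgrove, Hollowpine, Juniper, Cedarfen, Ironridge
Last habitat: Briarlake with 112 animals

Round 1: Ashgrove=25 Briarlake=7 Cedarfen=6 Elkhorn=24 Hollowpine=18 Ironridge=8 Juniper=24 → close Elkhorn (overflow 16)
  24÷6 = 4 each, +1 to first 0
Round 2: Ashgrove=29 Briarlake=11 Cedarfen=10 Hollowpine=22 Ironridge=12 Juniper=28 → close Ashgrove (overflow 17)
  29÷5 = 5 each, +1 to first 4
Round 3: Briarlake=17 Cedarfen=16 Hollowpine=28 Ironridge=18 Juniper=33 → close Hollowpine (overflow 20)
  28÷4 = 7 each, +1 to first 0
Round 4: Briarlake=24 Cedarfen=23 Ironridge=25 Juniper=40 → close Juniper (overflow 25)
  40÷3 = 13 each, +1 to first 1
Round 5: Briarlake=38 Cedarfen=36 Ironridge=38 → close Cedarfen (overflow 25)
  36÷2 = 18 each, +1 to first 0
Round 6: Briarlake=56 Ironridge=56 → close Ironridge (overflow 43)
  56÷1 = 56 each, +1 to first 0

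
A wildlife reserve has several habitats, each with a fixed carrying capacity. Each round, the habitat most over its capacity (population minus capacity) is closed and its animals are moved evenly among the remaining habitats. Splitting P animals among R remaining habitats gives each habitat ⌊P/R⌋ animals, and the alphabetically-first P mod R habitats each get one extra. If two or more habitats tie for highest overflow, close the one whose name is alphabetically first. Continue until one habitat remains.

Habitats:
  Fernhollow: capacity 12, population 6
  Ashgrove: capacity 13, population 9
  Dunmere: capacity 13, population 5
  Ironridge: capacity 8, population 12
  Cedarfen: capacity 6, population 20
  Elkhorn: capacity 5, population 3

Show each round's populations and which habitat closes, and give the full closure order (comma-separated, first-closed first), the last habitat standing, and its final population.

Round 1: Ashgrove=9 Cedarfen=20 Dunmere=5 Elkhorn=3 Fernhollow=6 Ironridge=12 → close Cedarfen (overflow 14)
  20÷5 = 4 each, +1 to first 0
Round 2: Ashgrove=13 Dunmere=9 Elkhorn=7 Fernhollow=10 Ironridge=16 → close Ironridge (overflow 8)
  16÷4 = 4 each, +1 to first 0
Round 3: Ashgrove=17 Dunmere=13 Elkhorn=11 Fernhollow=14 → close Elkhorn (overflow 6)
  11÷3 = 3 each, +1 to first 2
Round 4: Ashgrove=21 Dunmere=17 Fernhollow=17 → close Ashgrove (overflow 8)
  21÷2 = 10 each, +1 to first 1
Round 5: Dunmere=28 Fernhollow=27 → close Dunmere (overflow 15)
  28÷1 = 28 each, +1 to first 0

Closure order: Cedarfen, Ironridge, Elkhorn, Ashgrove, Dunmere
Last habitat: Fernhollow with 55 animals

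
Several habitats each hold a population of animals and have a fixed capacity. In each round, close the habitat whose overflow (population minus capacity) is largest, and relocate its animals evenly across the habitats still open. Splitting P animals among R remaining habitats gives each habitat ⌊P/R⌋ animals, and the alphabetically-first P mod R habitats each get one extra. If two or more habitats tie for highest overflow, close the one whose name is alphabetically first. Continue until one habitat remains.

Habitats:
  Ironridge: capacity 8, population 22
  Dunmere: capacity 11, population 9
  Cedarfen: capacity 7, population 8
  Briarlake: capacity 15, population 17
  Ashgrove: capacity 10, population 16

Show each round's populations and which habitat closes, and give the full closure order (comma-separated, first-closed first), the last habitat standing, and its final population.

Round 1: Ashgrove=16 Briarlake=17 Cedarfen=8 Dunmere=9 Ironridge=22 → close Ironridge (overflow 14)
  22÷4 = 5 each, +1 to first 2
Round 2: Ashgrove=22 Briarlake=23 Cedarfen=13 Dunmere=14 → close Ashgrove (overflow 12)
  22÷3 = 7 each, +1 to first 1
Round 3: Briarlake=31 Cedarfen=20 Dunmere=21 → close Briarlake (overflow 16)
  31÷2 = 15 each, +1 to first 1
Round 4: Cedarfen=36 Dunmere=36 → close Cedarfen (overflow 29)
  36÷1 = 36 each, +1 to first 0

Closure order: Ironridge, Ashgrove, Briarlake, Cedarfen
Last habitat: Dunmere with 72 animals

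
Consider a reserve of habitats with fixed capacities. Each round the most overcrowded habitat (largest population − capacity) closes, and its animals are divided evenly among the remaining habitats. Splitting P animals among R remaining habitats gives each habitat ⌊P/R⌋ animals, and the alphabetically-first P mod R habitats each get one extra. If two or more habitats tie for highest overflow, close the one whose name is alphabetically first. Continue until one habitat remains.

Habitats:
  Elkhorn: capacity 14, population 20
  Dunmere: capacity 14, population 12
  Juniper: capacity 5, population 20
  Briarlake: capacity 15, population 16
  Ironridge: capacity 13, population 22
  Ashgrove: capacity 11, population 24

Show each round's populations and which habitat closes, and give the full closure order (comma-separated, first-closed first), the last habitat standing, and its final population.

Round 1: Ashgrove=24 Briarlake=16 Dunmere=12 Elkhorn=20 Ironridge=22 Juniper=20 → close Juniper (overflow 15)
  20÷5 = 4 each, +1 to first 0
Round 2: Ashgrove=28 Briarlake=20 Dunmere=16 Elkhorn=24 Ironridge=26 → close Ashgrove (overflow 17)
  28÷4 = 7 each, +1 to first 0
Round 3: Briarlake=27 Dunmere=23 Elkhorn=31 Ironridge=33 → close Ironridge (overflow 20)
  33÷3 = 11 each, +1 to first 0
Round 4: Briarlake=38 Dunmere=34 Elkhorn=42 → close Elkhorn (overflow 28)
  42÷2 = 21 each, +1 to first 0
Round 5: Briarlake=59 Dunmere=55 → close Briarlake (overflow 44)
  59÷1 = 59 each, +1 to first 0

Closure order: Juniper, Ashgrove, Ironridge, Elkhorn, Briarlake
Last habitat: Dunmere with 114 animals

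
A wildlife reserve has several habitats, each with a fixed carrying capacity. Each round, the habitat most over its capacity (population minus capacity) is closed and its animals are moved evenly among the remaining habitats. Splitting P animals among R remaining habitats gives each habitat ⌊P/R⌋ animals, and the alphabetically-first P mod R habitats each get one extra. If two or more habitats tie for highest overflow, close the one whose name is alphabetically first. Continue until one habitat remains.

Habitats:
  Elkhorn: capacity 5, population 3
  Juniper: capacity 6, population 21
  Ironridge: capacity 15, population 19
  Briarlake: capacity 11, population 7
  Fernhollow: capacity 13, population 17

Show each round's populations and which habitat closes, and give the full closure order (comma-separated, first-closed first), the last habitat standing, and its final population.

Closure order: Juniper, Fernhollow, Ironridge, Briarlake
Last habitat: Elkhorn with 67 animals

Round 1: Briarlake=7 Elkhorn=3 Fernhollow=17 Ironridge=19 Juniper=21 → close Juniper (overflow 15)
  21÷4 = 5 each, +1 to first 1
Round 2: Briarlake=13 Elkhorn=8 Fernhollow=22 Ironridge=24 → close Fernhollow (overflow 9)
  22÷3 = 7 each, +1 to first 1
Round 3: Briarlake=21 Elkhorn=15 Ironridge=31 → close Ironridge (overflow 16)
  31÷2 = 15 each, +1 to first 1
Round 4: Briarlake=37 Elkhorn=30 → close Briarlake (overflow 26)
  37÷1 = 37 each, +1 to first 0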